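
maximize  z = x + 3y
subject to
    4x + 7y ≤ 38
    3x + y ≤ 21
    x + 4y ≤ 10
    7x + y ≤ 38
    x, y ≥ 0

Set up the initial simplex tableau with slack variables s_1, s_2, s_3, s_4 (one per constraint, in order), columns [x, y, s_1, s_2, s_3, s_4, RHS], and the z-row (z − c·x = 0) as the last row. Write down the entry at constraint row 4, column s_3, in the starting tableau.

Slack s_3 belongs to constraint 3; its column is the unit vector e_3, so the entry in row 4 is 0.

0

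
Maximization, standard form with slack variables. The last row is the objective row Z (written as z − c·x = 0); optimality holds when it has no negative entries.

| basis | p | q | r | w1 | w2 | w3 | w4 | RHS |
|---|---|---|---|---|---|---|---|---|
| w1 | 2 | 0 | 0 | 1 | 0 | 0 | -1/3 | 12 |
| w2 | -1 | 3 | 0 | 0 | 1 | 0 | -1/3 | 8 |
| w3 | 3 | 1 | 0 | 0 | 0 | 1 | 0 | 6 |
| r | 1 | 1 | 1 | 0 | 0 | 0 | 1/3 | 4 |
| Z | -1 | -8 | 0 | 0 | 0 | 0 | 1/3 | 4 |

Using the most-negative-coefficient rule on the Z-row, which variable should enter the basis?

q

Negative Z-row entries: p: -1, q: -8.
The most negative is -8 in column q, so q enters.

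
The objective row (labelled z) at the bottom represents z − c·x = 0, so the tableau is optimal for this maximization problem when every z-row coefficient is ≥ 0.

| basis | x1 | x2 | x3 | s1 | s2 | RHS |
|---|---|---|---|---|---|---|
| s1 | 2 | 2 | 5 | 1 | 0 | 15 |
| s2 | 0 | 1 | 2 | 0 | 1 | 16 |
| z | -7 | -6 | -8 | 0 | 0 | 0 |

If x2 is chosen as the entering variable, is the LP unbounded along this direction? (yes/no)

Column x2 has positive entries in row(s) 1, 2, so the ratio test bounds it — not unbounded.

no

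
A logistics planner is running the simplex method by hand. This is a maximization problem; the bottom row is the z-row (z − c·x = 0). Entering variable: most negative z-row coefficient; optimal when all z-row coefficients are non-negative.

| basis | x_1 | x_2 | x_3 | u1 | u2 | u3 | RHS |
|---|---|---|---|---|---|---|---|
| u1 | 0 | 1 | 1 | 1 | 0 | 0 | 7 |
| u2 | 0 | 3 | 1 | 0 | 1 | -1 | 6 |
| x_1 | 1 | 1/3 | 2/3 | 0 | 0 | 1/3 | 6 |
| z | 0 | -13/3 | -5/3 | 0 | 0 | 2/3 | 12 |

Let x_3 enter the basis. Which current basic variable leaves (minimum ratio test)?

Column x_3 entries and ratios — u1: 7/1 = 7; u2: 6/1 = 6; x_1: 6/(2/3) = 9.
Smallest ratio is 6 in the row of u2, so u2 leaves.

u2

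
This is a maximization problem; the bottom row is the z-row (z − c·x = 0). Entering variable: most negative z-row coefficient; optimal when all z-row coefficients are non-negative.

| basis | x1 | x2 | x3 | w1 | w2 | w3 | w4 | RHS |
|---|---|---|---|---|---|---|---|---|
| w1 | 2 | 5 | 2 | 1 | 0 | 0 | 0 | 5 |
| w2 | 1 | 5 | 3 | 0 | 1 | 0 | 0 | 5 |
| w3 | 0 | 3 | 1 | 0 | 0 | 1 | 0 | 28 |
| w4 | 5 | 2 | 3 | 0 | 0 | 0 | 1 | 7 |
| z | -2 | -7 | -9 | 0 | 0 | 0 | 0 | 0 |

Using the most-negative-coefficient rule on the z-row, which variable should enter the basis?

Negative z-row entries: x1: -2, x2: -7, x3: -9.
The most negative is -9 in column x3, so x3 enters.

x3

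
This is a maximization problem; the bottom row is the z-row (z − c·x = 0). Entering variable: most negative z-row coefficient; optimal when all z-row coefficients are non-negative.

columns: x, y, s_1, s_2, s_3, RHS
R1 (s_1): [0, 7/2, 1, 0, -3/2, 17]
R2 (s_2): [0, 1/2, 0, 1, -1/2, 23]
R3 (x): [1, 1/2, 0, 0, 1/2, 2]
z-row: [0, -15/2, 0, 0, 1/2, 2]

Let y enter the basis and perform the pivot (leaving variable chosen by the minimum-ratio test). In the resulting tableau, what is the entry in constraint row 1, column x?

Ratio test on column y — row 1: 17/(7/2) = 34/7; row 2: 23/(1/2) = 46; row 3: 2/(1/2) = 4. Minimum is 4 at row 3 (x leaves); pivot element 1/2.
Divide row 3 by 1/2; eliminate column y from the other rows.
Row 1 update in column x: 0 − (7/2)·2 = -7.

-7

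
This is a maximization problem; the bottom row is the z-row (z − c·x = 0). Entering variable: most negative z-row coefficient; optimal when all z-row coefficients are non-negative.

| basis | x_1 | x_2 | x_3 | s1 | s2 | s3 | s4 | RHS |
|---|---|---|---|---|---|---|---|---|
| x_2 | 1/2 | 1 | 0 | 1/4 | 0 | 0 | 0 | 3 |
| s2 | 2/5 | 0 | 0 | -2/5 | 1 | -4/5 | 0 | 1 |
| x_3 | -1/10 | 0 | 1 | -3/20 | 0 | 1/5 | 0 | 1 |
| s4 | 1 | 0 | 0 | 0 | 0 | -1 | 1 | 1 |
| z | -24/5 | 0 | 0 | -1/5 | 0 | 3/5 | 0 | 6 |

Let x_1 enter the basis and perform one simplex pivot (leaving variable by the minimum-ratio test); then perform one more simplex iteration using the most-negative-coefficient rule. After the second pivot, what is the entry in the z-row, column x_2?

42/5

Ratio test on column x_1 — row 1: 3/(1/2) = 6; row 2: 1/(2/5) = 5/2; row 3: entry -1/10 ≤ 0; row 4: 1/1 = 1. Minimum is 1 at row 4 (s4 leaves); pivot element 1.
Divide row 4 by 1; eliminate column x_1 from the other rows.
Second iteration: most negative z-row entry is -21/5 in column s3, so s3 enters.
Ratio test on column s3 — row 1: (5/2)/(1/2) = 5; row 2: entry -2/5 ≤ 0; row 3: (11/10)/(1/10) = 11; row 4: entry -1 ≤ 0. Minimum is 5 at row 1 (x_2 leaves); pivot element 1/2.
Divide row 1 by 1/2; eliminate column s3 from the other rows.
After both pivots, the entry at the z-row, column x_2 is 42/5.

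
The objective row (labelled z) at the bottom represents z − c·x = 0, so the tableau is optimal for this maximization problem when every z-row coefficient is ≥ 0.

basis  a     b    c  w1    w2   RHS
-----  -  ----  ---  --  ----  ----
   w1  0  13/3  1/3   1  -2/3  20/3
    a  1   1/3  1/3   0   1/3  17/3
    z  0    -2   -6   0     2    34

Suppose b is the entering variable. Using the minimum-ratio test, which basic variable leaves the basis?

w1

Column b entries and ratios — w1: (20/3)/(13/3) = 20/13; a: (17/3)/(1/3) = 17.
Smallest ratio is 20/13 in the row of w1, so w1 leaves.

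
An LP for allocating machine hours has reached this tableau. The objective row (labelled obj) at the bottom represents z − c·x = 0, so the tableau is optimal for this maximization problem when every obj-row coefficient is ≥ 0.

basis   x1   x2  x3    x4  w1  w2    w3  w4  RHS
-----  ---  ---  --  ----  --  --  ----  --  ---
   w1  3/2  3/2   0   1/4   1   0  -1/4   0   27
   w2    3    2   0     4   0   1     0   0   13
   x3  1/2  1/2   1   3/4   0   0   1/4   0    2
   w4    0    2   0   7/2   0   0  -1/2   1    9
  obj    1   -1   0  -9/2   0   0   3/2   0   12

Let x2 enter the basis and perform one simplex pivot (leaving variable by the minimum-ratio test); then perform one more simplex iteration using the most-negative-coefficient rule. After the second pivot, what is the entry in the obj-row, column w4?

Ratio test on column x2 — row 1: 27/(3/2) = 18; row 2: 13/2 = 13/2; row 3: 2/(1/2) = 4; row 4: 9/2 = 9/2. Minimum is 4 at row 3 (x3 leaves); pivot element 1/2.
Divide row 3 by 1/2; eliminate column x2 from the other rows.
Second iteration: most negative obj-row entry is -3 in column x4, so x4 enters.
Ratio test on column x4 — row 1: entry -2 ≤ 0; row 2: 5/1 = 5; row 3: 4/(3/2) = 8/3; row 4: 1/(1/2) = 2. Minimum is 2 at row 4 (w4 leaves); pivot element 1/2.
Divide row 4 by 1/2; eliminate column x4 from the other rows.
After both pivots, the entry at the obj-row, column w4 is 6.

6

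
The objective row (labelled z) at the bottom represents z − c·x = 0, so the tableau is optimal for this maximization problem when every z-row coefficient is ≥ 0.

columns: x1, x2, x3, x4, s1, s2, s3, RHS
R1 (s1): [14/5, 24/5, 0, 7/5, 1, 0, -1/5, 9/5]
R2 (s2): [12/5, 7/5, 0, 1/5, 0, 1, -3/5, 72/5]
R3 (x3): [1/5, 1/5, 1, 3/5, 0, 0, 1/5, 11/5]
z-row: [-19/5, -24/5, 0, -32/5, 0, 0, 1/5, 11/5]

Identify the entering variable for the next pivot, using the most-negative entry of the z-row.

Negative z-row entries: x1: -19/5, x2: -24/5, x4: -32/5.
The most negative is -32/5 in column x4, so x4 enters.

x4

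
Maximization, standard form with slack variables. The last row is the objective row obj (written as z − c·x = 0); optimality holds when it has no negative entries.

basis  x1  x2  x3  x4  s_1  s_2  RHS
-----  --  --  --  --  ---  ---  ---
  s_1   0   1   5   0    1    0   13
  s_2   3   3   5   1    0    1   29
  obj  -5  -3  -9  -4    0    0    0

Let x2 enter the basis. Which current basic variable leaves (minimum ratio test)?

Column x2 entries and ratios — s_1: 13/1 = 13; s_2: 29/3 = 29/3.
Smallest ratio is 29/3 in the row of s_2, so s_2 leaves.

s_2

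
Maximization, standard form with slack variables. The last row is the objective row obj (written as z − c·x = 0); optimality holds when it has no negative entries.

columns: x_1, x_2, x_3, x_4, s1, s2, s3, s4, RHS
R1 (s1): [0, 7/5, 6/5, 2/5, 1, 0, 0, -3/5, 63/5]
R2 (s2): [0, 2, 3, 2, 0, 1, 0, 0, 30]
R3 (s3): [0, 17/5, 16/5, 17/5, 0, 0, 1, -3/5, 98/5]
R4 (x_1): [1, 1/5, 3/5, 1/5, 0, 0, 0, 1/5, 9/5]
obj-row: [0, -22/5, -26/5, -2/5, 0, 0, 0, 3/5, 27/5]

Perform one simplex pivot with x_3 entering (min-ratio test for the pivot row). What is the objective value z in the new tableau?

Ratio test on column x_3 — row 1: (63/5)/(6/5) = 21/2; row 2: 30/3 = 10; row 3: (98/5)/(16/5) = 49/8; row 4: (9/5)/(3/5) = 3. Minimum is 3 at row 4 (x_1 leaves); pivot element 3/5.
Pivot on row 4; the obj-row RHS becomes 27/5 − (-26/5)·3 = 21.

21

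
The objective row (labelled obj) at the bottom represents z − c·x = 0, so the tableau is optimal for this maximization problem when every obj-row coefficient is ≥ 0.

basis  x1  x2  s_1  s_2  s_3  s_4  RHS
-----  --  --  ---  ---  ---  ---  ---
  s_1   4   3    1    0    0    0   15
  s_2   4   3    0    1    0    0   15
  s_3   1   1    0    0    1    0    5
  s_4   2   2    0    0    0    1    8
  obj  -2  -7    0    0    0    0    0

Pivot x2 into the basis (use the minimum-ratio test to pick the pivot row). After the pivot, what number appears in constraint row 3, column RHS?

Ratio test on column x2 — row 1: 15/3 = 5; row 2: 15/3 = 5; row 3: 5/1 = 5; row 4: 8/2 = 4. Minimum is 4 at row 4 (s_4 leaves); pivot element 2.
Divide row 4 by 2; eliminate column x2 from the other rows.
Row 3 update in column RHS: 5 − 1·4 = 1.

1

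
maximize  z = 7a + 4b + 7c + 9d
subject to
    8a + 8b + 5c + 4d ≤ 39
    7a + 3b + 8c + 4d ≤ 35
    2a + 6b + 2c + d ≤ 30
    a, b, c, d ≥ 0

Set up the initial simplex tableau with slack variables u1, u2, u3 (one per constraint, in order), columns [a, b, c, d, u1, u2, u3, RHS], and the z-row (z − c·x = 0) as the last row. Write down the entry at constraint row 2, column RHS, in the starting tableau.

The RHS of constraint 2 is b_2 = 35.

35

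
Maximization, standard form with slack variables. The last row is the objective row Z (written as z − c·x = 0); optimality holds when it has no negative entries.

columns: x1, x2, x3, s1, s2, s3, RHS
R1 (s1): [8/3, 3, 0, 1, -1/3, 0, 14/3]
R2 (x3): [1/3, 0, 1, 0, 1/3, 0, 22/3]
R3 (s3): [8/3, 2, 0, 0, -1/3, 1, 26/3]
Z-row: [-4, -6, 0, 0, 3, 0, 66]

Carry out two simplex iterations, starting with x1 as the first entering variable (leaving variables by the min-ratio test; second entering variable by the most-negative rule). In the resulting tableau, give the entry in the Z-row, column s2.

7/3

Ratio test on column x1 — row 1: (14/3)/(8/3) = 7/4; row 2: (22/3)/(1/3) = 22; row 3: (26/3)/(8/3) = 13/4. Minimum is 7/4 at row 1 (s1 leaves); pivot element 8/3.
Divide row 1 by 8/3; eliminate column x1 from the other rows.
Second iteration: most negative Z-row entry is -3/2 in column x2, so x2 enters.
Ratio test on column x2 — row 1: (7/4)/(9/8) = 14/9; row 2: entry -3/8 ≤ 0; row 3: entry -1 ≤ 0. Minimum is 14/9 at row 1 (x1 leaves); pivot element 9/8.
Divide row 1 by 9/8; eliminate column x2 from the other rows.
After both pivots, the entry at the Z-row, column s2 is 7/3.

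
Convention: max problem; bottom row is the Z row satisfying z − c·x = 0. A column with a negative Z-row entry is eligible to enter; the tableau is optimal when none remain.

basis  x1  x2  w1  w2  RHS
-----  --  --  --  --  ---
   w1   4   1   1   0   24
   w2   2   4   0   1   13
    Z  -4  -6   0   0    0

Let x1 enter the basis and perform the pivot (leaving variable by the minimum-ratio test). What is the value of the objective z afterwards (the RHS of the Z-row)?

24

Ratio test on column x1 — row 1: 24/4 = 6; row 2: 13/2 = 13/2. Minimum is 6 at row 1 (w1 leaves); pivot element 4.
Pivot on row 1; the Z-row RHS becomes 0 − (-4)·6 = 24.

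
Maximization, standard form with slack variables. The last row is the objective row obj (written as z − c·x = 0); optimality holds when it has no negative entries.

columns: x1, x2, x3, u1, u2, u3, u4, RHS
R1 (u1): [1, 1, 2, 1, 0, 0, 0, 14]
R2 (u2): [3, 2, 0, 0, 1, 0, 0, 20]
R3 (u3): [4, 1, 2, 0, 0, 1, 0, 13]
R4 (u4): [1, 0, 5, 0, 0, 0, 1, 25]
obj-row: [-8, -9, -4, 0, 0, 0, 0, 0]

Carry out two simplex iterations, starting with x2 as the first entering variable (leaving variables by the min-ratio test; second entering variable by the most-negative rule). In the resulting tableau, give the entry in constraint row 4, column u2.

5/4

Ratio test on column x2 — row 1: 14/1 = 14; row 2: 20/2 = 10; row 3: 13/1 = 13; row 4: entry 0 ≤ 0. Minimum is 10 at row 2 (u2 leaves); pivot element 2.
Divide row 2 by 2; eliminate column x2 from the other rows.
Second iteration: most negative obj-row entry is -4 in column x3, so x3 enters.
Ratio test on column x3 — row 1: 4/2 = 2; row 2: entry 0 ≤ 0; row 3: 3/2 = 3/2; row 4: 25/5 = 5. Minimum is 3/2 at row 3 (u3 leaves); pivot element 2.
Divide row 3 by 2; eliminate column x3 from the other rows.
After both pivots, the entry at constraint row 4, column u2 is 5/4.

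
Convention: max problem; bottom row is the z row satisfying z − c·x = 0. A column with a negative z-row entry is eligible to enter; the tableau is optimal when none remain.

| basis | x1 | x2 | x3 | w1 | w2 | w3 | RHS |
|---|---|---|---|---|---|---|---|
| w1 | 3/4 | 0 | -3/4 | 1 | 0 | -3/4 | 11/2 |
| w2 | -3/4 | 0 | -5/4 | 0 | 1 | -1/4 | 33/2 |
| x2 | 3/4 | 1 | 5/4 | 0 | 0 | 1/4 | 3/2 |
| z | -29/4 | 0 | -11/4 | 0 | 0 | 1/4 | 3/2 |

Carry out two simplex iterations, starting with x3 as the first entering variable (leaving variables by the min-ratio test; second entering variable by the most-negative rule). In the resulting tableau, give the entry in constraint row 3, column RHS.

Ratio test on column x3 — row 1: entry -3/4 ≤ 0; row 2: entry -5/4 ≤ 0; row 3: (3/2)/(5/4) = 6/5. Minimum is 6/5 at row 3 (x2 leaves); pivot element 5/4.
Divide row 3 by 5/4; eliminate column x3 from the other rows.
Second iteration: most negative z-row entry is -28/5 in column x1, so x1 enters.
Ratio test on column x1 — row 1: (32/5)/(6/5) = 16/3; row 2: entry 0 ≤ 0; row 3: (6/5)/(3/5) = 2. Minimum is 2 at row 3 (x3 leaves); pivot element 3/5.
Divide row 3 by 3/5; eliminate column x1 from the other rows.
After both pivots, the entry at constraint row 3, column RHS is 2.

2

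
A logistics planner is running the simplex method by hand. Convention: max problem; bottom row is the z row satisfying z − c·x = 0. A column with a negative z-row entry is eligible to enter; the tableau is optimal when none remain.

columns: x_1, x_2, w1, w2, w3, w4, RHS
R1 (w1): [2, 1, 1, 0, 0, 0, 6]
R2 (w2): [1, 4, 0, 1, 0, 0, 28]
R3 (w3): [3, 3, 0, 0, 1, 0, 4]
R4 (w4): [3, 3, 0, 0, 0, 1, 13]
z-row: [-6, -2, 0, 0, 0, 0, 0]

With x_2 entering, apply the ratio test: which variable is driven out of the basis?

w3

Column x_2 entries and ratios — w1: 6/1 = 6; w2: 28/4 = 7; w3: 4/3 = 4/3; w4: 13/3 = 13/3.
Smallest ratio is 4/3 in the row of w3, so w3 leaves.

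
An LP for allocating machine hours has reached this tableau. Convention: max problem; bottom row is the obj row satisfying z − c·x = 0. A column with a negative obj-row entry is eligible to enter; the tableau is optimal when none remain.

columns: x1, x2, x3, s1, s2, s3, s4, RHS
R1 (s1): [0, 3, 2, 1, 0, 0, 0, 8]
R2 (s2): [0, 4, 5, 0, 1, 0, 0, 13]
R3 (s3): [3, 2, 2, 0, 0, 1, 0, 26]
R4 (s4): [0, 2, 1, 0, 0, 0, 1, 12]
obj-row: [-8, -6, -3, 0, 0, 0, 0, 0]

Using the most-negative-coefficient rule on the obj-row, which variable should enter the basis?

x1

Negative obj-row entries: x1: -8, x2: -6, x3: -3.
The most negative is -8 in column x1, so x1 enters.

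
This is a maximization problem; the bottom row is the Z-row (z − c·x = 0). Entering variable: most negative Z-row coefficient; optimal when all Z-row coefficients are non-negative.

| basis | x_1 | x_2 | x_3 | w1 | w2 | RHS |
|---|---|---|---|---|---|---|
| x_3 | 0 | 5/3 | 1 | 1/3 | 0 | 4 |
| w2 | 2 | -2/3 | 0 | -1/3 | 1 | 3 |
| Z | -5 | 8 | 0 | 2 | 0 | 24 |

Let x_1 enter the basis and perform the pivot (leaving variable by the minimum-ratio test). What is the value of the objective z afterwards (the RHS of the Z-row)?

63/2

Ratio test on column x_1 — row 1: entry 0 ≤ 0; row 2: 3/2 = 3/2. Minimum is 3/2 at row 2 (w2 leaves); pivot element 2.
Pivot on row 2; the Z-row RHS becomes 24 − (-5)·(3/2) = 63/2.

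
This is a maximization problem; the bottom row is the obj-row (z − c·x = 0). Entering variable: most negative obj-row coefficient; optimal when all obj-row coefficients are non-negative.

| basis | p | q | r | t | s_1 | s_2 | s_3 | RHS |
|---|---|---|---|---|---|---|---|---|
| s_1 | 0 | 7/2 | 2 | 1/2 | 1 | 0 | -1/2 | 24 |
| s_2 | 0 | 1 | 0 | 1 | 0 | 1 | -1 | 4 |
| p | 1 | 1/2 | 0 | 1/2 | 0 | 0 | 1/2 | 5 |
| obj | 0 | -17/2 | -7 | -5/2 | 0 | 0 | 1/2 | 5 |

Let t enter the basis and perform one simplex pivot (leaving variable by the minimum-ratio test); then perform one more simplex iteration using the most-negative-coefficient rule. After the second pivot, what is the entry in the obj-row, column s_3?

-2

Ratio test on column t — row 1: 24/(1/2) = 48; row 2: 4/1 = 4; row 3: 5/(1/2) = 10. Minimum is 4 at row 2 (s_2 leaves); pivot element 1.
Divide row 2 by 1; eliminate column t from the other rows.
Second iteration: most negative obj-row entry is -7 in column r, so r enters.
Ratio test on column r — row 1: 22/2 = 11; row 2: entry 0 ≤ 0; row 3: entry 0 ≤ 0. Minimum is 11 at row 1 (s_1 leaves); pivot element 2.
Divide row 1 by 2; eliminate column r from the other rows.
After both pivots, the entry at the obj-row, column s_3 is -2.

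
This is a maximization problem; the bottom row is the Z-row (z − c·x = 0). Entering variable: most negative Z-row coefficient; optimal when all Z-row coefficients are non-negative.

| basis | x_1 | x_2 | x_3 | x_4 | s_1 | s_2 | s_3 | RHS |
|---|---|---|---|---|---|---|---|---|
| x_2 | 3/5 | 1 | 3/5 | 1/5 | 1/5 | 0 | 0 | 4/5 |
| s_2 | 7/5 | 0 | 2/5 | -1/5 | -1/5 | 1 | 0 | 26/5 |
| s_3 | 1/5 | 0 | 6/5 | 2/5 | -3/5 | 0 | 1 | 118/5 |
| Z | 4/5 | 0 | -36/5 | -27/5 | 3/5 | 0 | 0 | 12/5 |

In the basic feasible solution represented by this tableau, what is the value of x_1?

0

x_1 is not in the basis, so in the current basic feasible solution x_1 = 0.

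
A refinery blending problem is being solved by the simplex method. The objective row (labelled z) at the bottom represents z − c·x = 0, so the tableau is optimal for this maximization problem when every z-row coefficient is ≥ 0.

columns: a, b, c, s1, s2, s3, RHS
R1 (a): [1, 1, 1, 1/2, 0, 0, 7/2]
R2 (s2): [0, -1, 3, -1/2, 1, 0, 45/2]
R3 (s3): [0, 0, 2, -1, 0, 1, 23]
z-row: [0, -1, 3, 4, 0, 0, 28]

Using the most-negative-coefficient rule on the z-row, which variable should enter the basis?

Negative z-row entries: b: -1.
The most negative is -1 in column b, so b enters.

b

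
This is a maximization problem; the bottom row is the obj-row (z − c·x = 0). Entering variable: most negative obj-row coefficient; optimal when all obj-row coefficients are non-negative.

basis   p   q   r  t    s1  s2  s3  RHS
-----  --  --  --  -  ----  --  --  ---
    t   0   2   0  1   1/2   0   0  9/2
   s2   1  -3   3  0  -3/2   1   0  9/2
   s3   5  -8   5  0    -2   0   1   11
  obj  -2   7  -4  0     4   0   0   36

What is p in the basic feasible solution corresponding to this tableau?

p is not in the basis, so in the current basic feasible solution p = 0.

0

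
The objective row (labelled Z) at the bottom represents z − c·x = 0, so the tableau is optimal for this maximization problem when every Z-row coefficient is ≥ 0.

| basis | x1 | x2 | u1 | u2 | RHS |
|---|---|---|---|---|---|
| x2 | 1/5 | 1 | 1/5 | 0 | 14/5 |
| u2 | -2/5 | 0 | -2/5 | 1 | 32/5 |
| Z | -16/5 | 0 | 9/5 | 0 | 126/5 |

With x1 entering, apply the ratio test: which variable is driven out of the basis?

x2

Column x1 entries and ratios — x2: (14/5)/(1/5) = 14; u2: -2/5 ≤ 0, skip.
Smallest ratio is 14 in the row of x2, so x2 leaves.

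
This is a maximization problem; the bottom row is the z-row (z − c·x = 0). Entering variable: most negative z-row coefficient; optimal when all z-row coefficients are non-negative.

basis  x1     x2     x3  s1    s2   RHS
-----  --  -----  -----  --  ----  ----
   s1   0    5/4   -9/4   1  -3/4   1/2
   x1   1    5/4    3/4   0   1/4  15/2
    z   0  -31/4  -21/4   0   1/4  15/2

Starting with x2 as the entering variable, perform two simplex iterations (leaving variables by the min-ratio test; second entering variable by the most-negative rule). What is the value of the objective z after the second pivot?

277/5

Ratio test on column x2 — row 1: (1/2)/(5/4) = 2/5; row 2: (15/2)/(5/4) = 6. Minimum is 2/5 at row 1 (s1 leaves); pivot element 5/4.
Pivot on row 1; the z-row RHS becomes 15/2 − (-31/4)·(2/5) = 53/5.
Next entering variable (most negative z-row entry -96/5): x3.
Ratio test on column x3 — row 1: entry -9/5 ≤ 0; row 2: 7/3 = 7/3. Minimum is 7/3 at row 2 (x1 leaves); pivot element 3.
After the second pivot the z-row RHS is 53/5 − (-96/5)·(7/3) = 277/5.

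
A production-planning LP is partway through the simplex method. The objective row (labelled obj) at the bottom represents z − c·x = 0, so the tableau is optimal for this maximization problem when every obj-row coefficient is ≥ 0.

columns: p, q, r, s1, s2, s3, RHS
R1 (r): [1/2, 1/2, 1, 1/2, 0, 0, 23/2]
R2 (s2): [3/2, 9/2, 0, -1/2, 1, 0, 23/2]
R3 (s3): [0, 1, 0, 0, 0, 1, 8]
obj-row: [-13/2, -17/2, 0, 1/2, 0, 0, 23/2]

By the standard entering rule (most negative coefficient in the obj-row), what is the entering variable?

Negative obj-row entries: p: -13/2, q: -17/2.
The most negative is -17/2 in column q, so q enters.

q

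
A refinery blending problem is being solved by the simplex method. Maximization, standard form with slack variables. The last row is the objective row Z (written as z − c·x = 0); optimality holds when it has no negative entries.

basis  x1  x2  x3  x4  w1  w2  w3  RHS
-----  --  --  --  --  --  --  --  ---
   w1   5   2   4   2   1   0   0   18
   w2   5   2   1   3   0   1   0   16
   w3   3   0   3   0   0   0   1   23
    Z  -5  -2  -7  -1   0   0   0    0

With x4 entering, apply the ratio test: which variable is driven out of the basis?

Column x4 entries and ratios — w1: 18/2 = 9; w2: 16/3 = 16/3; w3: 0 ≤ 0, skip.
Smallest ratio is 16/3 in the row of w2, so w2 leaves.

w2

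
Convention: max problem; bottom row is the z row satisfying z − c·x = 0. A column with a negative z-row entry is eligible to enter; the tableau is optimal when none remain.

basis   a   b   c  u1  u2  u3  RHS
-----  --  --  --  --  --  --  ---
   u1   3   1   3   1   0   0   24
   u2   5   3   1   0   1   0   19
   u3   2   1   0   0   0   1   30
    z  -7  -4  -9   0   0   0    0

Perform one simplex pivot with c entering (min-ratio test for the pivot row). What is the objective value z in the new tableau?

72

Ratio test on column c — row 1: 24/3 = 8; row 2: 19/1 = 19; row 3: entry 0 ≤ 0. Minimum is 8 at row 1 (u1 leaves); pivot element 3.
Pivot on row 1; the z-row RHS becomes 0 − (-9)·8 = 72.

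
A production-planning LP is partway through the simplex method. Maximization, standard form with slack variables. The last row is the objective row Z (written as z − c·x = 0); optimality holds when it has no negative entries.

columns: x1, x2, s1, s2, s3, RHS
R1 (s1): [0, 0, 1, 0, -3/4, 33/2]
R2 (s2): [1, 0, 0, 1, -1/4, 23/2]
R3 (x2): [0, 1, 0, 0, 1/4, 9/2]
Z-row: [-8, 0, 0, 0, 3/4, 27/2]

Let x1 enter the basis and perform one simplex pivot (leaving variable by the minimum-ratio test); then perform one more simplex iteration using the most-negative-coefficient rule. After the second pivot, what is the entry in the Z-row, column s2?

8

Ratio test on column x1 — row 1: entry 0 ≤ 0; row 2: (23/2)/1 = 23/2; row 3: entry 0 ≤ 0. Minimum is 23/2 at row 2 (s2 leaves); pivot element 1.
Divide row 2 by 1; eliminate column x1 from the other rows.
Second iteration: most negative Z-row entry is -5/4 in column s3, so s3 enters.
Ratio test on column s3 — row 1: entry -3/4 ≤ 0; row 2: entry -1/4 ≤ 0; row 3: (9/2)/(1/4) = 18. Minimum is 18 at row 3 (x2 leaves); pivot element 1/4.
Divide row 3 by 1/4; eliminate column s3 from the other rows.
After both pivots, the entry at the Z-row, column s2 is 8.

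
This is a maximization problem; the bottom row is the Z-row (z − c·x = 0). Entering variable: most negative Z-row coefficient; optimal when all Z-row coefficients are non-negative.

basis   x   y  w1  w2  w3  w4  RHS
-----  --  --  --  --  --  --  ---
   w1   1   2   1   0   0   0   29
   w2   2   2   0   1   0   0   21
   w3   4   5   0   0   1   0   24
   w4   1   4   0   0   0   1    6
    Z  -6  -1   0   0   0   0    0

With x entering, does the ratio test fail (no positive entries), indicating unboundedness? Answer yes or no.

no

Column x has positive entries in row(s) 1, 2, 3, 4, so the ratio test bounds it — not unbounded.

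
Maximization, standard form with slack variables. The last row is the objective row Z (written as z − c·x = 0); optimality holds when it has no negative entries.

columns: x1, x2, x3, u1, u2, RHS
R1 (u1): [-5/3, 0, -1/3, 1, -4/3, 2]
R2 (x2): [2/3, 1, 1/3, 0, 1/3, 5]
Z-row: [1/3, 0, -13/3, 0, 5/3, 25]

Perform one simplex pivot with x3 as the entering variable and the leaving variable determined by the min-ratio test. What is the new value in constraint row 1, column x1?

-1

Ratio test on column x3 — row 1: entry -1/3 ≤ 0; row 2: 5/(1/3) = 15. Minimum is 15 at row 2 (x2 leaves); pivot element 1/3.
Divide row 2 by 1/3; eliminate column x3 from the other rows.
Row 1 update in column x1: -5/3 − (-1/3)·2 = -1.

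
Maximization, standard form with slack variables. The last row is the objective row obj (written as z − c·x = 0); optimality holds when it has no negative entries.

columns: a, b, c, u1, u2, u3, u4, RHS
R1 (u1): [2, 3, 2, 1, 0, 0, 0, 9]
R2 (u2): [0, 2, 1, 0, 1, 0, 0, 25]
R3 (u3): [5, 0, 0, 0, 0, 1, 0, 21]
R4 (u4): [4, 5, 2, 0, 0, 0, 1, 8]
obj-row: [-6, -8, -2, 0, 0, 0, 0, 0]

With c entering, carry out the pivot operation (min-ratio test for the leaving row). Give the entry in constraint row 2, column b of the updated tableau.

-1/2

Ratio test on column c — row 1: 9/2 = 9/2; row 2: 25/1 = 25; row 3: entry 0 ≤ 0; row 4: 8/2 = 4. Minimum is 4 at row 4 (u4 leaves); pivot element 2.
Divide row 4 by 2; eliminate column c from the other rows.
Row 2 update in column b: 2 − 1·(5/2) = -1/2.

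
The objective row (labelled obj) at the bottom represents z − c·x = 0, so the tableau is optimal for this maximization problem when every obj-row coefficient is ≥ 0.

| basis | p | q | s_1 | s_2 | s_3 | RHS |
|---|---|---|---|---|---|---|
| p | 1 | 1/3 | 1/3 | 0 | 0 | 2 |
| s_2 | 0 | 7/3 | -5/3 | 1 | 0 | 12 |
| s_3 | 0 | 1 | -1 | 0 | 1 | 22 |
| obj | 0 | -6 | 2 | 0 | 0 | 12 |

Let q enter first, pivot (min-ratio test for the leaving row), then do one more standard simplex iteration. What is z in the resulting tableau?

Ratio test on column q — row 1: 2/(1/3) = 6; row 2: 12/(7/3) = 36/7; row 3: 22/1 = 22. Minimum is 36/7 at row 2 (s_2 leaves); pivot element 7/3.
Pivot on row 2; the obj-row RHS becomes 12 − (-6)·(36/7) = 300/7.
Next entering variable (most negative obj-row entry -16/7): s_1.
Ratio test on column s_1 — row 1: (2/7)/(4/7) = 1/2; row 2: entry -5/7 ≤ 0; row 3: entry -2/7 ≤ 0. Minimum is 1/2 at row 1 (p leaves); pivot element 4/7.
After the second pivot the obj-row RHS is 300/7 − (-16/7)·(1/2) = 44.

44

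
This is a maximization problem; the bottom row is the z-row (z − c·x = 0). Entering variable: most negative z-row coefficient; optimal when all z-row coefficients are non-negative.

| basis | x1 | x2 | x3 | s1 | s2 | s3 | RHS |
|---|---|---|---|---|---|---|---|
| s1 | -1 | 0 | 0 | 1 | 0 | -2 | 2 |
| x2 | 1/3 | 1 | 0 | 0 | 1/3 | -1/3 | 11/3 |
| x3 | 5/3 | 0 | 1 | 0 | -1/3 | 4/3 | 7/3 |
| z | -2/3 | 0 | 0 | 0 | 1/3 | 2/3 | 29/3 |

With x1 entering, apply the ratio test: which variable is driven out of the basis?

x3

Column x1 entries and ratios — s1: -1 ≤ 0, skip; x2: (11/3)/(1/3) = 11; x3: (7/3)/(5/3) = 7/5.
Smallest ratio is 7/5 in the row of x3, so x3 leaves.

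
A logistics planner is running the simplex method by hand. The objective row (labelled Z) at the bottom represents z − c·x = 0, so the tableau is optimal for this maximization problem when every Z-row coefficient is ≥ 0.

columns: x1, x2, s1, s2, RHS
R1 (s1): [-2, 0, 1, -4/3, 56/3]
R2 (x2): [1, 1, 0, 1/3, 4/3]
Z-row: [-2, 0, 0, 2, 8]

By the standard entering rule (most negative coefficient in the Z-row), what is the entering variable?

Negative Z-row entries: x1: -2.
The most negative is -2 in column x1, so x1 enters.

x1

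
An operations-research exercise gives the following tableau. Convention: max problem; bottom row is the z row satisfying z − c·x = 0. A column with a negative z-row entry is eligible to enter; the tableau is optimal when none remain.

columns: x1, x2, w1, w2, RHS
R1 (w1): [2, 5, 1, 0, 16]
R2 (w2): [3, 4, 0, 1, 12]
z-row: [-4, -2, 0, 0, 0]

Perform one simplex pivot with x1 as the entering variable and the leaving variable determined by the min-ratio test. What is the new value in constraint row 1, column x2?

Ratio test on column x1 — row 1: 16/2 = 8; row 2: 12/3 = 4. Minimum is 4 at row 2 (w2 leaves); pivot element 3.
Divide row 2 by 3; eliminate column x1 from the other rows.
Row 1 update in column x2: 5 − 2·(4/3) = 7/3.

7/3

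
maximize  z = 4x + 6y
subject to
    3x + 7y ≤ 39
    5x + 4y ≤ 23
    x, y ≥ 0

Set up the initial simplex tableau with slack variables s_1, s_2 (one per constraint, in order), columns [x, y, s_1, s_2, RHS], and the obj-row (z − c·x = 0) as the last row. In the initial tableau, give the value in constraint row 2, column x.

Constraint 2 has coefficient 5 on x.

5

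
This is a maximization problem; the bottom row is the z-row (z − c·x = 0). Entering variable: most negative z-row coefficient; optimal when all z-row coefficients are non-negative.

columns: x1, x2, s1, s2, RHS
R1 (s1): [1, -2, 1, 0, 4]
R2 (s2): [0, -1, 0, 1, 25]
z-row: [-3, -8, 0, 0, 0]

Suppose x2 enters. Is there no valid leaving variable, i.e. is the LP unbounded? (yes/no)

yes

Every constraint-row entry in column x2 is ≤ 0, so increasing x2 is unbounded.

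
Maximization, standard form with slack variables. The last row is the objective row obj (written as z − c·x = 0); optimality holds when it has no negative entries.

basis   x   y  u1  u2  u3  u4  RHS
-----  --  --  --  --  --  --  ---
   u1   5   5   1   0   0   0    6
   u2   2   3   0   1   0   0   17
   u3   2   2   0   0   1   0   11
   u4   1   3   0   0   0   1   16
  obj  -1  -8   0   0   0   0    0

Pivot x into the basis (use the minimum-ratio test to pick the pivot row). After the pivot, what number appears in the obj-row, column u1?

1/5

Ratio test on column x — row 1: 6/5 = 6/5; row 2: 17/2 = 17/2; row 3: 11/2 = 11/2; row 4: 16/1 = 16. Minimum is 6/5 at row 1 (u1 leaves); pivot element 5.
Divide row 1 by 5; eliminate column x from the other rows.
obj-row update in column u1: 0 − (-1)·(1/5) = 1/5.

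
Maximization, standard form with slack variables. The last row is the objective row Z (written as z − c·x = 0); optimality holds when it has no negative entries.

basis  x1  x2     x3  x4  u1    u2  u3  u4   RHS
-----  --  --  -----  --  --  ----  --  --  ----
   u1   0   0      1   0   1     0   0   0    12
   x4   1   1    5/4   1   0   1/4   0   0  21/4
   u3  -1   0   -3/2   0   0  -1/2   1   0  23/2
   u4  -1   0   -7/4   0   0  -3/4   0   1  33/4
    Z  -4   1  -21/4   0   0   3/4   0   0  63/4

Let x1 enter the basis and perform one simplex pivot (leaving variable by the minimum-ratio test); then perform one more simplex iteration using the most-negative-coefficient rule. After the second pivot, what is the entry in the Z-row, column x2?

Ratio test on column x1 — row 1: entry 0 ≤ 0; row 2: (21/4)/1 = 21/4; row 3: entry -1 ≤ 0; row 4: entry -1 ≤ 0. Minimum is 21/4 at row 2 (x4 leaves); pivot element 1.
Divide row 2 by 1; eliminate column x1 from the other rows.
Second iteration: most negative Z-row entry is -1/4 in column x3, so x3 enters.
Ratio test on column x3 — row 1: 12/1 = 12; row 2: (21/4)/(5/4) = 21/5; row 3: entry -1/4 ≤ 0; row 4: entry -1/2 ≤ 0. Minimum is 21/5 at row 2 (x1 leaves); pivot element 5/4.
Divide row 2 by 5/4; eliminate column x3 from the other rows.
After both pivots, the entry at the Z-row, column x2 is 26/5.

26/5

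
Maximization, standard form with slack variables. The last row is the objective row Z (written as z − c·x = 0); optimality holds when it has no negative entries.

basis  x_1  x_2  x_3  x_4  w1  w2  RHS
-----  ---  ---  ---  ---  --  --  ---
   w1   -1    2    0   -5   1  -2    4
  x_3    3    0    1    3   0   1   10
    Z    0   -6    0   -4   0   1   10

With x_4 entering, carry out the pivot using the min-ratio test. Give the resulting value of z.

Ratio test on column x_4 — row 1: entry -5 ≤ 0; row 2: 10/3 = 10/3. Minimum is 10/3 at row 2 (x_3 leaves); pivot element 3.
Pivot on row 2; the Z-row RHS becomes 10 − (-4)·(10/3) = 70/3.

70/3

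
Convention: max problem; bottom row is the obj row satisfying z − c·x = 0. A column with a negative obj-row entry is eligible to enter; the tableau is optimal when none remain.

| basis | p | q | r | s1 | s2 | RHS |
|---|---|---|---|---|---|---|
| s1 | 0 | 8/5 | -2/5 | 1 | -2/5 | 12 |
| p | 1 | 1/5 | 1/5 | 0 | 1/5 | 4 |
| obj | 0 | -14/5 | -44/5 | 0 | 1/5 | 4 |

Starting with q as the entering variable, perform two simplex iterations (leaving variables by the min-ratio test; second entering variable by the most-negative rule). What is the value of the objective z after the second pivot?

Ratio test on column q — row 1: 12/(8/5) = 15/2; row 2: 4/(1/5) = 20. Minimum is 15/2 at row 1 (s1 leaves); pivot element 8/5.
Pivot on row 1; the obj-row RHS becomes 4 − (-14/5)·(15/2) = 25.
Next entering variable (most negative obj-row entry -19/2): r.
Ratio test on column r — row 1: entry -1/4 ≤ 0; row 2: (5/2)/(1/4) = 10. Minimum is 10 at row 2 (p leaves); pivot element 1/4.
After the second pivot the obj-row RHS is 25 − (-19/2)·10 = 120.

120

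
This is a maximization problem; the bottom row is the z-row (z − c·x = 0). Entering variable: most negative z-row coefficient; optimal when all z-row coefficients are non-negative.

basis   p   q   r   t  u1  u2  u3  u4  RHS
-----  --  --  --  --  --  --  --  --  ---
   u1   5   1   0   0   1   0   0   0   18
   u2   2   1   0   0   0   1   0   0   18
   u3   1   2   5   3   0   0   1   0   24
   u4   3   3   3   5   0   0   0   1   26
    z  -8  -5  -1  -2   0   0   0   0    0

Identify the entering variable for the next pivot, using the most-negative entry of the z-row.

Negative z-row entries: p: -8, q: -5, r: -1, t: -2.
The most negative is -8 in column p, so p enters.

p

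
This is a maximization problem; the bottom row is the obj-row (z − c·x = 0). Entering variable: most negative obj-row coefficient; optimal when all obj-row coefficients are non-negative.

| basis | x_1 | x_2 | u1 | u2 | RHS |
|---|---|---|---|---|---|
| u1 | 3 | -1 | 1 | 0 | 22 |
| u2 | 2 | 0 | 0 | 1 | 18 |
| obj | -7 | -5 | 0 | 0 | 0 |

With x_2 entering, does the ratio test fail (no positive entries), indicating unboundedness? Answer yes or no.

yes

Every constraint-row entry in column x_2 is ≤ 0, so increasing x_2 is unbounded.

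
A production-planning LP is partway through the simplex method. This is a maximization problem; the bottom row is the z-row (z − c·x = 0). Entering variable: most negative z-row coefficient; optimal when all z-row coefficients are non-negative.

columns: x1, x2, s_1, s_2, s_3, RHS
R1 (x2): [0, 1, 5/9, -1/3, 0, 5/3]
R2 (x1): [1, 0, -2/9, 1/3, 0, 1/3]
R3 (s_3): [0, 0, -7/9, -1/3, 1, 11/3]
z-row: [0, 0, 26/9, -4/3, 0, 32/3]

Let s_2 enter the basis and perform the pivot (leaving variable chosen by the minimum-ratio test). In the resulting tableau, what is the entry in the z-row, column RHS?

12

Ratio test on column s_2 — row 1: entry -1/3 ≤ 0; row 2: (1/3)/(1/3) = 1; row 3: entry -1/3 ≤ 0. Minimum is 1 at row 2 (x1 leaves); pivot element 1/3.
Divide row 2 by 1/3; eliminate column s_2 from the other rows.
z-row update in column RHS: 32/3 − (-4/3)·1 = 12.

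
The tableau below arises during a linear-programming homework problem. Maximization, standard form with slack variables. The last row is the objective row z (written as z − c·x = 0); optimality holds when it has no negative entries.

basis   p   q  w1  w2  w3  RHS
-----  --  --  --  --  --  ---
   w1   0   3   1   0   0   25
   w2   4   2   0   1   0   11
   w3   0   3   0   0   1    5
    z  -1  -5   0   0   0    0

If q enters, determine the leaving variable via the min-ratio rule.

w3

Column q entries and ratios — w1: 25/3 = 25/3; w2: 11/2 = 11/2; w3: 5/3 = 5/3.
Smallest ratio is 5/3 in the row of w3, so w3 leaves.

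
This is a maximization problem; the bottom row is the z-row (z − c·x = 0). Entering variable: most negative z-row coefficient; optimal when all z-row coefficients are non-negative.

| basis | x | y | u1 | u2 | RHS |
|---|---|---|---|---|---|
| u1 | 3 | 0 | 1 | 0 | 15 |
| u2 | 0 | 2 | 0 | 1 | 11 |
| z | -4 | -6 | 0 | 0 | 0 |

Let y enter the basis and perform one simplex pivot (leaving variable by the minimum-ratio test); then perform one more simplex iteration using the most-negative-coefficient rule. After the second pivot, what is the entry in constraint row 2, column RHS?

11/2

Ratio test on column y — row 1: entry 0 ≤ 0; row 2: 11/2 = 11/2. Minimum is 11/2 at row 2 (u2 leaves); pivot element 2.
Divide row 2 by 2; eliminate column y from the other rows.
Second iteration: most negative z-row entry is -4 in column x, so x enters.
Ratio test on column x — row 1: 15/3 = 5; row 2: entry 0 ≤ 0. Minimum is 5 at row 1 (u1 leaves); pivot element 3.
Divide row 1 by 3; eliminate column x from the other rows.
After both pivots, the entry at constraint row 2, column RHS is 11/2.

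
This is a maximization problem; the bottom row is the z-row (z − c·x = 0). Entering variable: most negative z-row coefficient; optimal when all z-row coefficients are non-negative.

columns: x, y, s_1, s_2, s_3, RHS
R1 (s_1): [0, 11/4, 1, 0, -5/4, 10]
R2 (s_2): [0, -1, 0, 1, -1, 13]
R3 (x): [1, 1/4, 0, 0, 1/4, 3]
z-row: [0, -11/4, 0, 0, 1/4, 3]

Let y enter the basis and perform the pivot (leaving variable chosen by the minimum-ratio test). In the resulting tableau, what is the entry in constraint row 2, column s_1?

4/11

Ratio test on column y — row 1: 10/(11/4) = 40/11; row 2: entry -1 ≤ 0; row 3: 3/(1/4) = 12. Minimum is 40/11 at row 1 (s_1 leaves); pivot element 11/4.
Divide row 1 by 11/4; eliminate column y from the other rows.
Row 2 update in column s_1: 0 − (-1)·(4/11) = 4/11.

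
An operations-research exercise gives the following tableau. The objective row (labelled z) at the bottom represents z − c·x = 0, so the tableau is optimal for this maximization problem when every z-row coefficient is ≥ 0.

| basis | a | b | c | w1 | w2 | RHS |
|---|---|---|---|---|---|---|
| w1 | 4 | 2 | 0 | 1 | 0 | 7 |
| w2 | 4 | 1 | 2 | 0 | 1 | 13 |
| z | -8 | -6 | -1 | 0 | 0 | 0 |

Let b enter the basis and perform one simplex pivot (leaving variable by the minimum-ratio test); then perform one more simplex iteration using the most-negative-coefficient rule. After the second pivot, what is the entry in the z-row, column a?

5

Ratio test on column b — row 1: 7/2 = 7/2; row 2: 13/1 = 13. Minimum is 7/2 at row 1 (w1 leaves); pivot element 2.
Divide row 1 by 2; eliminate column b from the other rows.
Second iteration: most negative z-row entry is -1 in column c, so c enters.
Ratio test on column c — row 1: entry 0 ≤ 0; row 2: (19/2)/2 = 19/4. Minimum is 19/4 at row 2 (w2 leaves); pivot element 2.
Divide row 2 by 2; eliminate column c from the other rows.
After both pivots, the entry at the z-row, column a is 5.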